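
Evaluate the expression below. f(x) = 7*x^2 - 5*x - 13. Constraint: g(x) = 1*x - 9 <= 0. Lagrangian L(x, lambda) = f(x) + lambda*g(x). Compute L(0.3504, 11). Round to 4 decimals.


Step 1: Evaluate f(x).
f(0.3504) = 7*0.3504^2 - 5*0.3504 - 13 = -13.8925
Step 2: Evaluate g(x).
g(0.3504) = 1*0.3504 - 9 = -8.6496
Step 3: Compute Lagrangian.
L = -13.8925 + 11*-8.6496 = -109.0381


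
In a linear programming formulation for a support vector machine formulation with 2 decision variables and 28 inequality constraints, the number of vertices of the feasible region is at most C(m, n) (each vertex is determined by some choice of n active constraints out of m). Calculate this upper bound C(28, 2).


Each vertex corresponds to some choice of n active constraints out of m, so the number of vertices is at most C(m, n) = m! / (n!(m-n)!).
m = 28, n = 2
Numerator: 28 * 27
Denominator: 2! = 2
C(28, 2) = 378


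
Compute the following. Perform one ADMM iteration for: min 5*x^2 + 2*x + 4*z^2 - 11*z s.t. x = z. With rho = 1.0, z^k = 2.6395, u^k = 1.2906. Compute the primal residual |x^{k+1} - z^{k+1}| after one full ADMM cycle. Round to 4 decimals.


ADMM iteration with rho = 1.0, z^k = 2.6395, u^k = 1.2906
Step 1: x-update.
Minimize 5*x^2 + 2*x + (1.0/2)*(x - 2.6395 + 1.2906)^2
FOC: (2*5 + 1.0)*x = -2 + 1.0*(2.6395 - 1.2906)
x^{k+1} = -0.0592
Step 2: z-update.
Minimize 4*z^2 - 11*z + (1.0/2)*(-0.0592 - z + 1.2906)^2
FOC: (2*4 + 1.0)*z = 11 + 1.0*(-0.0592 + 1.2906)
z^{k+1} = 1.359
Step 3: u-update.
u^{k+1} = 1.2906 - 0.0592 - 1.359 = -0.1276
Step 4: Primal residual = |-0.0592 - 1.359| = 1.4182


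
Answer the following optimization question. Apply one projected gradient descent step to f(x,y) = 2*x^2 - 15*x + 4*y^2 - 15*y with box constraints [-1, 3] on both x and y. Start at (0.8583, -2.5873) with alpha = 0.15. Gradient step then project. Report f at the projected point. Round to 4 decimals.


Step 1: Compute gradient at (0.8583, -2.5873).
grad_x = 2*2*0.8583 - 15 = -11.5668
grad_y = 2*4*-2.5873 - 15 = -35.6984
Step 2: Gradient step.
x_raw = 0.8583 - 0.15*-11.5668 = 2.5933
y_raw = -2.5873 - 0.15*-35.6984 = 2.7675
Step 3: Project onto [-1, 3].
x_proj = clip(2.5933) = 2.5933
y_proj = clip(2.7675) = 2.7675
Step 4: Evaluate f.
f(2.5933, 2.7675) = -36.3257


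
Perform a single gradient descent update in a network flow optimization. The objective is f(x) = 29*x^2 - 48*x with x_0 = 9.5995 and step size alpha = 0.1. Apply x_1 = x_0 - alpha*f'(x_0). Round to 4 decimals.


We compute the gradient at x_0 and apply the update.
f'(x) = 58*x - 48
f'(9.5995) = 58*9.5995 - 48 = 508.771
x_1 = 9.5995 - 0.1*508.771 = -41.2776


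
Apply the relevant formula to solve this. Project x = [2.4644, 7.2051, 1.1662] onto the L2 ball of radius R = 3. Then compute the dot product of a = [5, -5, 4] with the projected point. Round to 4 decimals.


Step 1: Compute ||x|| (intermediates to 6 decimals).
||x|| = sqrt(2.4644^2 + 7.2051^2 + 1.1662^2) = 7.703685
Step 2: Project.
Since ||x|| > R, scale = R/||x|| = 3/7.703685 = 0.389424, proj(x) = scale * x
proj(x) = [0.959697, 2.805839, 0.454146]
Step 3: Dot product.
a^T * proj(x) = 5*0.959697 - 5*2.805839 + 4*0.454146 = -7.4141


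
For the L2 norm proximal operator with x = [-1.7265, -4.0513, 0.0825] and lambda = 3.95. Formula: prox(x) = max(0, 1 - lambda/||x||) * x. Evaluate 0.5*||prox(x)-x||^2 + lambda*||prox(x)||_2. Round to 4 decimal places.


Step 1: Compute ||x||.
||x|| = 4.4046
Step 2: Compute scaling factor.
scale = max(0, 1 - 3.95/4.4046) = 0.1032
Step 3: prox(x) = [-0.1782, -0.4181, 0.0085]
||prox(x)|| = 0.4546
Step 4: Proximal objective.
0.5*||prox-x||^2 = 7.8013
lambda*||prox|| = 1.7957
Total = 9.597


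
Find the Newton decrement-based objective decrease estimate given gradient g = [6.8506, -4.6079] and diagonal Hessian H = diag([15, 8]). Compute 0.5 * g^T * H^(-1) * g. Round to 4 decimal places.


Step 1: H is diagonal, so H^(-1) * g = [0.4567, -0.576].
Step 2: g^T H^(-1) g = sum_i g_i^2 / H_ii
  = (6.8506)^2/15 + (-4.6079)^2/8
  = 3.1287 + 2.6541 = 5.7828
Step 3: Objective decrease = 0.5 * g^T H^(-1) g = 2.8914


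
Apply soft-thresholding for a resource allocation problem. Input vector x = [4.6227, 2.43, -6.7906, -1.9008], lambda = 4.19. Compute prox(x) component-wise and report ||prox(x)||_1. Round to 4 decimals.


Soft-thresholding with lambda = 4.19:
prox(4.6227) = sign(4.6227)*max(|4.6227| - 4.19, 0) = 0.4327
prox(2.43) = sign(2.43)*max(|2.43| - 4.19, 0) = 0.0
prox(-6.7906) = sign(-6.7906)*max(|-6.7906| - 4.19, 0) = -2.6006
prox(-1.9008) = sign(-1.9008)*max(|-1.9008| - 4.19, 0) = 0.0
prox(x) = [0.4327, 0.0, -2.6006, 0.0]
||prox(x)||_1 = 0.4327 + 0.0 + 2.6006 + 0.0 = 3.0333


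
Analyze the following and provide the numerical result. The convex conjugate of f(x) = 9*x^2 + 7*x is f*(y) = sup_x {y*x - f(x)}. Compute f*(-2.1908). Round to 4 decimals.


f*(y) = sup_x {y*x - a*x^2 - b*x} = sup_x {(y-b)*x - a*x^2}
FOC: (y - b) - 2a*x = 0 => x* = (y - b)/(2a)
x* = (-2.1908 - 7)/(2*9) = -0.5106
f*(-2.1908) = (y-b)^2/(4a) = (-2.1908 - 7)^2/(4*9)
= 84.4708/36 = 2.3464


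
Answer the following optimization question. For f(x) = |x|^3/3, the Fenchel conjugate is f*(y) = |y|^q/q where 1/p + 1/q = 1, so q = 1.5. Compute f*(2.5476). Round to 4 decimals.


The conjugate exponent q satisfies 1/p + 1/q = 1.
p = 3, so q = 3/(3 - 1) = 1.5
|y|^q = 2.5476^1.5 = 4.0663
f*(2.5476) = 4.0663 / 1.5 = 2.7109


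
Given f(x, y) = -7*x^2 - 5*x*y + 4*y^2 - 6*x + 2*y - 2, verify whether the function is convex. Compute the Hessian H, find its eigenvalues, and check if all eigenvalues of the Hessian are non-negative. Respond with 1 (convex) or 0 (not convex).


The Hessian of f(x,y) = -7*x^2 - 5*x*y + 4*y^2 - 6*x + 2*y - 2 is:
H = [[-14, -5], [-5, 8]]
Trace = -14 + 8 = -6
Determinant = -14*8 - (-5)^2 = -137
Discriminant = (-6)^2 - 4*-137 = 584.0
Eigenvalues: lambda_1 = -15.083, lambda_2 = 9.083
The function is not convex.

0


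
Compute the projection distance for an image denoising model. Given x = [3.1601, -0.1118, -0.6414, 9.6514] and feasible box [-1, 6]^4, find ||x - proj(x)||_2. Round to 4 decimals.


Project each component onto [-1, 6].
clip(3.1601) = 3.1601, clip(-0.1118) = -0.1118, clip(-0.6414) = -0.6414, clip(9.6514) = 6.0
Projection = [3.1601, -0.1118, -0.6414, 6.0]
Squared diffs: [0.0, 0.0, 0.0, 13.3327]
Distance = sqrt(13.3327) = 3.6514


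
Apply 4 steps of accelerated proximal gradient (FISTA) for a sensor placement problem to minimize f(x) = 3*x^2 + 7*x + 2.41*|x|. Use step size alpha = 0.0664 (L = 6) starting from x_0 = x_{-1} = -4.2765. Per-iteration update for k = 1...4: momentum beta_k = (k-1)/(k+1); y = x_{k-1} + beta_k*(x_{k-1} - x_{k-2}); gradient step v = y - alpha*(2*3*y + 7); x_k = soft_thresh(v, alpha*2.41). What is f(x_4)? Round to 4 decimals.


FISTA on f(x) = 3*x^2 + 7*x + 2.41*|x|
L = 6, alpha = 0.0664
Iteration 1: beta = 0.0, y = -4.2765 + 0.0*(-4.2765 + 4.2765) = -4.2765
  grad(y) = -18.659, v = y - alpha*grad = -3.0375
  prox(v) = soft_thresh(-3.0375, 0.16) = -2.8775
Iteration 2: beta = 0.3333, y = -2.8775 + 0.3333*(-2.8775 + 4.2765) = -2.4112
  grad(y) = -7.4671, v = y - alpha*grad = -1.9154
  prox(v) = soft_thresh(-1.9154, 0.16) = -1.7553
Iteration 3: beta = 0.5, y = -1.7553 + 0.5*(-1.7553 + 2.8775) = -1.1943
  grad(y) = -0.1656, v = y - alpha*grad = -1.1833
  prox(v) = soft_thresh(-1.1833, 0.16) = -1.0232
Iteration 4: beta = 0.6, y = -1.0232 + 0.6*(-1.0232 + 1.7553) = -0.584
  grad(y) = 3.4961, v = y - alpha*grad = -0.8161
  prox(v) = soft_thresh(-0.8161, 0.16) = -0.6561
f(x_4) = 3*(-0.6561)^2 + 7*(-0.6561) + 2.41*|-0.6561| = -1.7201


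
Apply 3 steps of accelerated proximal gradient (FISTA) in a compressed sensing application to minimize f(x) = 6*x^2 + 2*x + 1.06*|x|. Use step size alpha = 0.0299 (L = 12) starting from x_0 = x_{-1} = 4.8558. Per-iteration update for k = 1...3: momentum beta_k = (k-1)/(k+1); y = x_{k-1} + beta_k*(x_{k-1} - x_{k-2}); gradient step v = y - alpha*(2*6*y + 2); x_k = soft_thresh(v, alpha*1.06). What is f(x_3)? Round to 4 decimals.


FISTA on f(x) = 6*x^2 + 2*x + 1.06*|x|
L = 12, alpha = 0.0299
Iteration 1: beta = 0.0, y = 4.8558 + 0.0*(4.8558 - 4.8558) = 4.8558
  grad(y) = 60.2696, v = y - alpha*grad = 3.0537
  prox(v) = soft_thresh(3.0537, 0.0317) = 3.022
Iteration 2: beta = 0.3333, y = 3.022 + 0.3333*(3.022 - 4.8558) = 2.4108
  grad(y) = 30.9295, v = y - alpha*grad = 1.486
  prox(v) = soft_thresh(1.486, 0.0317) = 1.4543
Iteration 3: beta = 0.5, y = 1.4543 + 0.5*(1.4543 - 3.022) = 0.6704
  grad(y) = 10.0452, v = y - alpha*grad = 0.3701
  prox(v) = soft_thresh(0.3701, 0.0317) = 0.3384
f(x_3) = 6*0.3384^2 + 2*0.3384 + 1.06*|0.3384| = 1.7225


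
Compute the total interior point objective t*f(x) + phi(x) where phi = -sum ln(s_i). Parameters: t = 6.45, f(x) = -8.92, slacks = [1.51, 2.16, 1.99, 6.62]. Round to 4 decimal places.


Step 1: Compute log-barrier.
ln values: [0.4121, 0.7701, 0.6881, 1.8901]
phi = -(0.4121 + 0.7701 + 0.6881 + 1.8901) = -3.7604
Step 2: Compute augmented objective.
t*f(x) = 6.45*-8.92 = -57.534
Total = -57.534 - 3.7604 = -61.2944


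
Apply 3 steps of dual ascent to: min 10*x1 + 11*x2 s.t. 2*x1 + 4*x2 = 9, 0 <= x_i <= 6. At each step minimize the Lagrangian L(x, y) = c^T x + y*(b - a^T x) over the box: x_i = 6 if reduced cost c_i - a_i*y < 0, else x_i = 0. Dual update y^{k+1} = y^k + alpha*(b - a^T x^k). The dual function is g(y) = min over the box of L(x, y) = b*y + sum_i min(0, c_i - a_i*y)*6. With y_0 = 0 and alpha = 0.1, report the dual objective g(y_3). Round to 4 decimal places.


Dual ascent for LP: min 10*x1 + 11*x2, 2*x1 + 4*x2 = 9, 0 <= x_i <= 6
Step 1: y^k = 0.0, reduced costs: (10.0, 11.0)
  x^k = (0.0, 0.0), subgradient = b - a^T x = 9.0
  y^{k+1} = 0.0 + 0.1*9.0 = 0.9
Step 2: y^k = 0.9, reduced costs: (8.2, 7.4)
  x^k = (0.0, 0.0), subgradient = b - a^T x = 9.0
  y^{k+1} = 0.9 + 0.1*9.0 = 1.8
Step 3: y^k = 1.8, reduced costs: (6.4, 3.8)
  x^k = (0.0, 0.0), subgradient = b - a^T x = 9.0
  y^{k+1} = 1.8 + 0.1*9.0 = 2.7
Dual objective at y_3 = 2.7: reduced costs (4.6, 0.2), box minimizer x = (0.0, 0.0)
g(y_3) = b*y + (c1 - a1*y)*x1 + (c2 - a2*y)*x2 = 9*2.7 + 4.6*0.0 + 0.2*0.0 = 24.3 + 0.0 + 0.0 = 24.3


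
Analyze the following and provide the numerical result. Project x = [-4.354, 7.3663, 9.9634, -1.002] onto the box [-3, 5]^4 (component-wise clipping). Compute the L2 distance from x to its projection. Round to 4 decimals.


Project each component onto [-3, 5].
clip(-4.354) = -3.0, clip(7.3663) = 5.0, clip(9.9634) = 5.0, clip(-1.002) = -1.002
Projection = [-3.0, 5.0, 5.0, -1.002]
Squared diffs: [1.8333, 5.5994, 24.6353, 0.0]
Distance = sqrt(32.068) = 5.6629


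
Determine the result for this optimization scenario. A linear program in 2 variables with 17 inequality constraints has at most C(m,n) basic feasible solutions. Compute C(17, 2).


Each vertex corresponds to some choice of n active constraints out of m, so the number of vertices is at most C(m, n) = m! / (n!(m-n)!).
m = 17, n = 2
Numerator: 17 * 16
Denominator: 2! = 2
C(17, 2) = 136


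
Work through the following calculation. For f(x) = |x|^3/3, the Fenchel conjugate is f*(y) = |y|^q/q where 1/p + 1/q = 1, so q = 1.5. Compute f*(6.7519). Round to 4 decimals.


The conjugate exponent q satisfies 1/p + 1/q = 1.
p = 3, so q = 3/(3 - 1) = 1.5
|y|^q = 6.7519^1.5 = 17.5444
f*(6.7519) = 17.5444 / 1.5 = 11.6963


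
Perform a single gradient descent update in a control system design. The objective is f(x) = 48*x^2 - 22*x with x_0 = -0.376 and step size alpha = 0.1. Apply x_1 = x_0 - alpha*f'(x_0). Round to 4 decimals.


We compute the gradient at x_0 and apply the update.
f'(x) = 96*x - 22
f'(-0.376) = 96*-0.376 - 22 = -58.096
x_1 = -0.376 - 0.1*-58.096 = 5.4336


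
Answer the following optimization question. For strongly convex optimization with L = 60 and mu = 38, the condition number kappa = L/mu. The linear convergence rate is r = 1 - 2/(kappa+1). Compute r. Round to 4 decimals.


Step 1: Compute the condition number.
kappa = L/mu = 60/38 = 1.5789
Step 2: Compute the convergence rate.
r = 1 - 2/(kappa + 1) = 1 - 2*mu/(L + mu) = (L - mu)/(L + mu) = 22/98 = 0.2245


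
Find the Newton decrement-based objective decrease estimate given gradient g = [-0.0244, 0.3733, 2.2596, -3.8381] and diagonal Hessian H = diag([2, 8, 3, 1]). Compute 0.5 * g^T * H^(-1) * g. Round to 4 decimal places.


Step 1: H is diagonal, so H^(-1) * g = [-0.0122, 0.0467, 0.7532, -3.8381].
Step 2: g^T H^(-1) g = sum_i g_i^2 / H_ii
  = (-0.0244)^2/2 + (0.3733)^2/8 + (2.2596)^2/3 + (-3.8381)^2/1
  = 0.0003 + 0.0174 + 1.7019 + 14.731 = 16.4507
Step 3: Objective decrease = 0.5 * g^T H^(-1) g = 8.2253


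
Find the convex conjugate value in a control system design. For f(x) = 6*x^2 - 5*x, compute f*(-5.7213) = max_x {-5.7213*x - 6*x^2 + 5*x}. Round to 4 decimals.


f*(y) = sup_x {y*x - a*x^2 - b*x} = sup_x {(y-b)*x - a*x^2}
FOC: (y - b) - 2a*x = 0 => x* = (y - b)/(2a)
x* = (-5.7213 + 5)/(2*6) = -0.0601
f*(-5.7213) = (y-b)^2/(4a) = (-5.7213 + 5)^2/(4*6)
= 0.5203/24 = 0.0217


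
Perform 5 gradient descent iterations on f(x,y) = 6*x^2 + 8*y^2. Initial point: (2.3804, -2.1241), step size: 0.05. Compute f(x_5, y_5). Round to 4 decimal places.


Gradient descent on f(x,y) = 6*x^2 + 8*y^2.
Starting point: (2.3804, -2.1241), alpha = 0.05
Step 1: grad_x = 2*6*2.3804 = 28.5648, grad_y = 2*8*-2.1241 = -33.9856
  x_1 = 2.3804 - 0.05*28.5648 = 0.9522
  y_1 = -2.1241 - 0.05*-33.9856 = -0.4248
Step 2: grad_x = 2*6*0.9522 = 11.4259, grad_y = 2*8*-0.4248 = -6.7971
  x_2 = 0.9522 - 0.05*11.4259 = 0.3809
  y_2 = -0.4248 - 0.05*-6.7971 = -0.085
Step 3: grad_x = 2*6*0.3809 = 4.5704, grad_y = 2*8*-0.085 = -1.3594
  x_3 = 0.3809 - 0.05*4.5704 = 0.1523
  y_3 = -0.085 - 0.05*-1.3594 = -0.017
Step 4: grad_x = 2*6*0.1523 = 1.8281, grad_y = 2*8*-0.017 = -0.2719
  x_4 = 0.1523 - 0.05*1.8281 = 0.0609
  y_4 = -0.017 - 0.05*-0.2719 = -0.0034
Step 5: grad_x = 2*6*0.0609 = 0.7313, grad_y = 2*8*-0.0034 = -0.0544
  x_5 = 0.0609 - 0.05*0.7313 = 0.0244
  y_5 = -0.0034 - 0.05*-0.0544 = -0.0007
f(0.0244, -0.0007) = 6*0.0244^2 + 8*(-0.0007)^2 = 0.0036


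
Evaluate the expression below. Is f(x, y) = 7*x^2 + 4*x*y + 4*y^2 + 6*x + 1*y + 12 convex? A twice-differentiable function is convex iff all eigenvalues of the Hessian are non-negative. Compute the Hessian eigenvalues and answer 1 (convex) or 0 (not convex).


The Hessian of f(x,y) = 7*x^2 + 4*x*y + 4*y^2 + 6*x + 1*y + 12 is:
H = [[14, 4], [4, 8]]
Trace = 14 + 8 = 22
Determinant = 14*8 - (4)^2 = 96
Discriminant = (22)^2 - 4*96 = 100.0
Eigenvalues: lambda_1 = 6.0, lambda_2 = 16.0
The function is convex.

1


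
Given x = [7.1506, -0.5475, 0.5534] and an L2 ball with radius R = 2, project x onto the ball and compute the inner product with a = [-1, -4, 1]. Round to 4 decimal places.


Step 1: Compute ||x|| (intermediates to 6 decimals).
||x|| = sqrt(7.1506^2 + (-0.5475)^2 + 0.5534^2) = 7.19285
Step 2: Project.
Since ||x|| > R, scale = R/||x|| = 2/7.19285 = 0.278054, proj(x) = scale * x
proj(x) = [1.988253, -0.152235, 0.153875]
Step 3: Dot product.
a^T * proj(x) = -1*1.988253 - 4*(-0.152235) + 1*0.153875 = -1.2254


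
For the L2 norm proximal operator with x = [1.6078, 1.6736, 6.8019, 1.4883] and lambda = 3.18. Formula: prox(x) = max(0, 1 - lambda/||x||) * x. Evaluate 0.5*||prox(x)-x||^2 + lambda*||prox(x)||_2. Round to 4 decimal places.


Step 1: Compute ||x||.
||x|| = 7.3394
Step 2: Compute scaling factor.
scale = max(0, 1 - 3.18/7.3394) = 0.5667
Step 3: prox(x) = [0.9112, 0.9485, 3.8548, 0.8435]
||prox(x)|| = 4.1594
Step 4: Proximal objective.
0.5*||prox-x||^2 = 5.0562
lambda*||prox|| = 13.2269
Total = 18.2831


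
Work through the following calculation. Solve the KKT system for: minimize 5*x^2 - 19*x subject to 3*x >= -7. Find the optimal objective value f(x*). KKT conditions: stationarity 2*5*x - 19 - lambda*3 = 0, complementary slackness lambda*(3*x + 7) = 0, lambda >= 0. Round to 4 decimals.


Step 1: Try lambda = 0 (constraint inactive).
Stationarity: 2*5*x - 19 = 0
x* = 19/(2*5) = 1.9
Check constraint: 3*1.9 = 5.7 >= -7 -- satisfied.
Step 2: Compute optimal value.
f(x*) = 5*1.9^2 - 19*1.9 = -18.05


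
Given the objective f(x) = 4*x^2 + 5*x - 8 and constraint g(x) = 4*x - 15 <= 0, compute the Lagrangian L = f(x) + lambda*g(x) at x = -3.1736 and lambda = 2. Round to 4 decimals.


Step 1: Evaluate f(x).
f(-3.1736) = 4*(-3.1736)^2 + 5*(-3.1736) - 8 = 16.4189
Step 2: Evaluate g(x).
g(-3.1736) = 4*-3.1736 - 15 = -27.6944
Step 3: Compute Lagrangian.
L = 16.4189 + 2*-27.6944 = -38.9699


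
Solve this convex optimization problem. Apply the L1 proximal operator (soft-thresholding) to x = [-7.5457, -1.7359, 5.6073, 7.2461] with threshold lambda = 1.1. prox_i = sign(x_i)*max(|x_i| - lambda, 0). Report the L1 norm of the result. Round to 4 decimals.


Soft-thresholding with lambda = 1.1:
prox(-7.5457) = sign(-7.5457)*max(|-7.5457| - 1.1, 0) = -6.4457
prox(-1.7359) = sign(-1.7359)*max(|-1.7359| - 1.1, 0) = -0.6359
prox(5.6073) = sign(5.6073)*max(|5.6073| - 1.1, 0) = 4.5073
prox(7.2461) = sign(7.2461)*max(|7.2461| - 1.1, 0) = 6.1461
prox(x) = [-6.4457, -0.6359, 4.5073, 6.1461]
||prox(x)||_1 = 6.4457 + 0.6359 + 4.5073 + 6.1461 = 17.735


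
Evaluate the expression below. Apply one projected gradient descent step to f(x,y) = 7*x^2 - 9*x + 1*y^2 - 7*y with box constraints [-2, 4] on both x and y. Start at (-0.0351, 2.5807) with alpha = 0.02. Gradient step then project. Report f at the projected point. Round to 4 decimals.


Step 1: Compute gradient at (-0.0351, 2.5807).
grad_x = 2*7*-0.0351 - 9 = -9.4914
grad_y = 2*1*2.5807 - 7 = -1.8386
Step 2: Gradient step.
x_raw = -0.0351 - 0.02*-9.4914 = 0.1547
y_raw = 2.5807 - 0.02*-1.8386 = 2.6175
Step 3: Project onto [-2, 4].
x_proj = clip(0.1547) = 0.1547
y_proj = clip(2.6175) = 2.6175
Step 4: Evaluate f.
f(0.1547, 2.6175) = -12.6961


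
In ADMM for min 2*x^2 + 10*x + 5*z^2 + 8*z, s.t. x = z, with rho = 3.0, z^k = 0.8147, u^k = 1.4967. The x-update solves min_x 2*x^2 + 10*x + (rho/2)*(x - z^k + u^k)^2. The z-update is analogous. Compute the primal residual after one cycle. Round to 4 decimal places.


ADMM iteration with rho = 3.0, z^k = 0.8147, u^k = 1.4967
Step 1: x-update.
Minimize 2*x^2 + 10*x + (3.0/2)*(x - 0.8147 + 1.4967)^2
FOC: (2*2 + 3.0)*x = -10 + 3.0*(0.8147 - 1.4967)
x^{k+1} = -1.7209
Step 2: z-update.
Minimize 5*z^2 + 8*z + (3.0/2)*(-1.7209 - z + 1.4967)^2
FOC: (2*5 + 3.0)*z = -8 + 3.0*(-1.7209 + 1.4967)
z^{k+1} = -0.6671
Step 3: u-update.
u^{k+1} = 1.4967 - 1.7209 + 0.6671 = 0.443
Step 4: Primal residual = |-1.7209 + 0.6671| = 1.0537


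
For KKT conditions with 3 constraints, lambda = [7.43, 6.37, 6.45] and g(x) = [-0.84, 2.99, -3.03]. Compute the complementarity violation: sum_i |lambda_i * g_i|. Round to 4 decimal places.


KKT complementary slackness check:
lambda_1 * g_1 = 7.43 * -0.84 = -6.2412
lambda_2 * g_2 = 6.37 * 2.99 = 19.0463
lambda_3 * g_3 = 6.45 * -3.03 = -19.5435
Total violation = 6.2412 + 19.0463 + 19.5435 = 44.831


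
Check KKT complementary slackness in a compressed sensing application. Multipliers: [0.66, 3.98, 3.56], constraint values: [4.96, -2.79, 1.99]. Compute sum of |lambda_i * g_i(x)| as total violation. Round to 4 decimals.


KKT complementary slackness check:
lambda_1 * g_1 = 0.66 * 4.96 = 3.2736
lambda_2 * g_2 = 3.98 * -2.79 = -11.1042
lambda_3 * g_3 = 3.56 * 1.99 = 7.0844
Total violation = 3.2736 + 11.1042 + 7.0844 = 21.4622


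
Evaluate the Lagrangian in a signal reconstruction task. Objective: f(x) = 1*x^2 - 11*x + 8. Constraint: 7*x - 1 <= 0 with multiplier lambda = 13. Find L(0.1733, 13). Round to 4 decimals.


Step 1: Evaluate f(x).
f(0.1733) = 1*0.1733^2 - 11*0.1733 + 8 = 6.1237
Step 2: Evaluate g(x).
g(0.1733) = 7*0.1733 - 1 = 0.2131
Step 3: Compute Lagrangian.
L = 6.1237 + 13*0.2131 = 8.894


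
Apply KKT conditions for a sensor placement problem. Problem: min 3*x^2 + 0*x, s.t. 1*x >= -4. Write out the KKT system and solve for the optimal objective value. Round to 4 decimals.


Step 1: Try lambda = 0 (constraint inactive).
Stationarity: 2*3*x + 0 = 0
x* = 0/(2*3) = 0.0
Check constraint: 1*0.0 = 0.0 >= -4 -- satisfied.
Step 2: Compute optimal value.
f(x*) = 3*0.0^2 + 0*0.0 = 0.0


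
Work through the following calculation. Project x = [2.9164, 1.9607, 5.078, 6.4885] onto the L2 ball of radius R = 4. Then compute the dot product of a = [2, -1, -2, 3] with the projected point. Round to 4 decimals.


Step 1: Compute ||x|| (intermediates to 6 decimals).
||x|| = sqrt(2.9164^2 + 1.9607^2 + 5.078^2 + 6.4885^2) = 8.95748
Step 2: Project.
Since ||x|| > R, scale = R/||x|| = 4/8.95748 = 0.446554, proj(x) = scale * x
proj(x) = [1.30233, 0.875558, 2.267601, 2.897466]
Step 3: Dot product.
a^T * proj(x) = 2*1.30233 - 1*0.875558 - 2*2.267601 + 3*2.897466 = 5.8863


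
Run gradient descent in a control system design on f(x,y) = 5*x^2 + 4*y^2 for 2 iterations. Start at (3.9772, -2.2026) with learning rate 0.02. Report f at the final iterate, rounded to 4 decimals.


Gradient descent on f(x,y) = 5*x^2 + 4*y^2.
Starting point: (3.9772, -2.2026), alpha = 0.02
Step 1: grad_x = 2*5*3.9772 = 39.772, grad_y = 2*4*-2.2026 = -17.6208
  x_1 = 3.9772 - 0.02*39.772 = 3.1818
  y_1 = -2.2026 - 0.02*-17.6208 = -1.8502
Step 2: grad_x = 2*5*3.1818 = 31.8176, grad_y = 2*4*-1.8502 = -14.8015
  x_2 = 3.1818 - 0.02*31.8176 = 2.5454
  y_2 = -1.8502 - 0.02*-14.8015 = -1.5542
f(2.5454, -1.5542) = 5*2.5454^2 + 4*(-1.5542)^2 = 42.0571


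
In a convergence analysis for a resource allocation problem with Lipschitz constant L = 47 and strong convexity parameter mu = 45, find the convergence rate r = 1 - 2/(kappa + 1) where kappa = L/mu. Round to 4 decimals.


Step 1: Compute the condition number.
kappa = L/mu = 47/45 = 1.0444
Step 2: Compute the convergence rate.
r = 1 - 2/(kappa + 1) = 1 - 2*mu/(L + mu) = (L - mu)/(L + mu) = 2/92 = 0.0217


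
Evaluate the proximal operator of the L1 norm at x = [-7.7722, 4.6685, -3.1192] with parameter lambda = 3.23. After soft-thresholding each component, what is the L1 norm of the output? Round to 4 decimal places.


Soft-thresholding with lambda = 3.23:
prox(-7.7722) = sign(-7.7722)*max(|-7.7722| - 3.23, 0) = -4.5422
prox(4.6685) = sign(4.6685)*max(|4.6685| - 3.23, 0) = 1.4385
prox(-3.1192) = sign(-3.1192)*max(|-3.1192| - 3.23, 0) = 0.0
prox(x) = [-4.5422, 1.4385, 0.0]
||prox(x)||_1 = 4.5422 + 1.4385 + 0.0 = 5.9807


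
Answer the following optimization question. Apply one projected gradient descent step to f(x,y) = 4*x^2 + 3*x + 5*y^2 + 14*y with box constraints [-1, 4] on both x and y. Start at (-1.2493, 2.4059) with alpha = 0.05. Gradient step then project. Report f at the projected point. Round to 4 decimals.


Step 1: Compute gradient at (-1.2493, 2.4059).
grad_x = 2*4*-1.2493 + 3 = -6.9944
grad_y = 2*5*2.4059 + 14 = 38.059
Step 2: Gradient step.
x_raw = -1.2493 - 0.05*-6.9944 = -0.8996
y_raw = 2.4059 - 0.05*38.059 = 0.503
Step 3: Project onto [-1, 4].
x_proj = clip(-0.8996) = -0.8996
y_proj = clip(0.503) = 0.503
Step 4: Evaluate f.
f(-0.8996, 0.503) = 8.8443


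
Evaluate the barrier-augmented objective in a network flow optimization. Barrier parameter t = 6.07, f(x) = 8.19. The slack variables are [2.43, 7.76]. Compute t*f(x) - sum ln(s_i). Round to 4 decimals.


Step 1: Compute log-barrier.
ln values: [0.8879, 2.049]
phi = -(0.8879 + 2.049) = -2.9369
Step 2: Compute augmented objective.
t*f(x) = 6.07*8.19 = 49.7133
Total = 49.7133 - 2.9369 = 46.7764


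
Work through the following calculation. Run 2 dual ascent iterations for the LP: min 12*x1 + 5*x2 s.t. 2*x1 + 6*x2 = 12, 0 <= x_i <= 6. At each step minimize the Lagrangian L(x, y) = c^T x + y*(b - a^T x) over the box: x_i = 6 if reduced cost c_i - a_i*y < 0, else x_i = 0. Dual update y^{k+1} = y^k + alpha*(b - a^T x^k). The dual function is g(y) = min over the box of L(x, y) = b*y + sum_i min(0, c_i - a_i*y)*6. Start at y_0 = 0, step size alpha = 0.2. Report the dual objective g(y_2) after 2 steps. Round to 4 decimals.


Dual ascent for LP: min 12*x1 + 5*x2, 2*x1 + 6*x2 = 12, 0 <= x_i <= 6
Step 1: y^k = 0.0, reduced costs: (12.0, 5.0)
  x^k = (0.0, 0.0), subgradient = b - a^T x = 12.0
  y^{k+1} = 0.0 + 0.2*12.0 = 2.4
Step 2: y^k = 2.4, reduced costs: (7.2, -9.4)
  x^k = (0.0, 6.0), subgradient = b - a^T x = -24.0
  y^{k+1} = 2.4 + 0.2*-24.0 = -2.4
Dual objective at y_2 = -2.4: reduced costs (16.8, 19.4), box minimizer x = (0.0, 0.0)
g(y_2) = b*y + (c1 - a1*y)*x1 + (c2 - a2*y)*x2 = 12*(-2.4) + 16.8*0.0 + 19.4*0.0 = -28.8 + 0.0 + 0.0 = -28.8


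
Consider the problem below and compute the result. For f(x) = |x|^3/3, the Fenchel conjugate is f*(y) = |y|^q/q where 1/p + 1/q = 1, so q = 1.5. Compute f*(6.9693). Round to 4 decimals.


The conjugate exponent q satisfies 1/p + 1/q = 1.
p = 3, so q = 3/(3 - 1) = 1.5
|y|^q = 6.9693^1.5 = 18.3986
f*(6.9693) = 18.3986 / 1.5 = 12.2657


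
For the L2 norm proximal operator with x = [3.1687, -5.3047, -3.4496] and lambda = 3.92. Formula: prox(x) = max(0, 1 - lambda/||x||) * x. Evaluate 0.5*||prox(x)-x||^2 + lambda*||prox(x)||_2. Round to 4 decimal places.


Step 1: Compute ||x||.
||x|| = 7.0767
Step 2: Compute scaling factor.
scale = max(0, 1 - 3.92/7.0767) = 0.4461
Step 3: prox(x) = [1.4135, -2.3663, -1.5388]
||prox(x)|| = 3.1567
Step 4: Proximal objective.
0.5*||prox-x||^2 = 7.6832
lambda*||prox|| = 12.3743
Total = 20.0576


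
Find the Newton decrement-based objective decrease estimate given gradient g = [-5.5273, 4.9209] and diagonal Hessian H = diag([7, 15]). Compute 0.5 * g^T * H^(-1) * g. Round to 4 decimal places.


Step 1: H is diagonal, so H^(-1) * g = [-0.7896, 0.3281].
Step 2: g^T H^(-1) g = sum_i g_i^2 / H_ii
  = (-5.5273)^2/7 + (4.9209)^2/15
  = 4.3644 + 1.6144 = 5.9788
Step 3: Objective decrease = 0.5 * g^T H^(-1) g = 2.9894


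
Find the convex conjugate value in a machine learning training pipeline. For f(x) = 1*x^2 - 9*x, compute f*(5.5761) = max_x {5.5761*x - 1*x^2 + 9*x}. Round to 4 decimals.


f*(y) = sup_x {y*x - a*x^2 - b*x} = sup_x {(y-b)*x - a*x^2}
FOC: (y - b) - 2a*x = 0 => x* = (y - b)/(2a)
x* = (5.5761 + 9)/(2*1) = 7.2881
f*(5.5761) = (y-b)^2/(4a) = (5.5761 + 9)^2/(4*1)
= 212.4627/4 = 53.1157


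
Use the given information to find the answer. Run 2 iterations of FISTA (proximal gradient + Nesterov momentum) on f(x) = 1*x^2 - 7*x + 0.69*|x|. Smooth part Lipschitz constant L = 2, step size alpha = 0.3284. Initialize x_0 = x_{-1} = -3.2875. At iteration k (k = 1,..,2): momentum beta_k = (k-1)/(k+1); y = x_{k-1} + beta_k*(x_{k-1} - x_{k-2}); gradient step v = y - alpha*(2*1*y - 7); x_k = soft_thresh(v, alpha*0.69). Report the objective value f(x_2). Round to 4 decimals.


FISTA on f(x) = 1*x^2 - 7*x + 0.69*|x|
L = 2, alpha = 0.3284
Iteration 1: beta = 0.0, y = -3.2875 + 0.0*(-3.2875 + 3.2875) = -3.2875
  grad(y) = -13.575, v = y - alpha*grad = 1.1705
  prox(v) = soft_thresh(1.1705, 0.2266) = 0.9439
Iteration 2: beta = 0.3333, y = 0.9439 + 0.3333*(0.9439 + 3.2875) = 2.3544
  grad(y) = -2.2912, v = y - alpha*grad = 3.1068
  prox(v) = soft_thresh(3.1068, 0.2266) = 2.8802
f(x_2) = 1*2.8802^2 - 7*2.8802 + 0.69*|2.8802| = -9.8785


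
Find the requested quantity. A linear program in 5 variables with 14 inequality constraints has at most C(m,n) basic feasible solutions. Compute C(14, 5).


Each vertex corresponds to some choice of n active constraints out of m, so the number of vertices is at most C(m, n) = m! / (n!(m-n)!).
m = 14, n = 5
Numerator: 14 * 13 * 12 * 11 * 10
Denominator: 5! = 120
C(14, 5) = 2002


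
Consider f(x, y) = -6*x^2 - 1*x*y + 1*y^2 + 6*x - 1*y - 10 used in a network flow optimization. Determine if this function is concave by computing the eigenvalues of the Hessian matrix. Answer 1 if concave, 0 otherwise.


The Hessian of f(x,y) = -6*x^2 - 1*x*y + 1*y^2 + 6*x - 1*y - 10 is:
H = [[-12, -1], [-1, 2]]
Trace = -12 + 2 = -10
Determinant = -12*2 - (-1)^2 = -25
Discriminant = (-10)^2 - 4*-25 = 200.0
Eigenvalues: lambda_1 = -12.0711, lambda_2 = 2.0711
The function is not concave.

0


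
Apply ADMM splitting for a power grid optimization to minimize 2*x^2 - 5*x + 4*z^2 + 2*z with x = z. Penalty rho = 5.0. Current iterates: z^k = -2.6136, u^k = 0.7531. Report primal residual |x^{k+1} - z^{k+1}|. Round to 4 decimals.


ADMM iteration with rho = 5.0, z^k = -2.6136, u^k = 0.7531
Step 1: x-update.
Minimize 2*x^2 - 5*x + (5.0/2)*(x + 2.6136 + 0.7531)^2
FOC: (2*2 + 5.0)*x = 5 + 5.0*(-2.6136 - 0.7531)
x^{k+1} = -1.3148
Step 2: z-update.
Minimize 4*z^2 + 2*z + (5.0/2)*(-1.3148 - z + 0.7531)^2
FOC: (2*4 + 5.0)*z = -2 + 5.0*(-1.3148 + 0.7531)
z^{k+1} = -0.3699
Step 3: u-update.
u^{k+1} = 0.7531 - 1.3148 + 0.3699 = -0.1918
Step 4: Primal residual = |-1.3148 + 0.3699| = 0.9449


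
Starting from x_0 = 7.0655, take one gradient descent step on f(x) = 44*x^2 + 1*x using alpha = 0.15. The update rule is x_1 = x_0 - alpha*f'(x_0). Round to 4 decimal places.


We compute the gradient at x_0 and apply the update.
f'(x) = 88*x + 1
f'(7.0655) = 88*7.0655 + 1 = 622.764
x_1 = 7.0655 - 0.15*622.764 = -86.3491


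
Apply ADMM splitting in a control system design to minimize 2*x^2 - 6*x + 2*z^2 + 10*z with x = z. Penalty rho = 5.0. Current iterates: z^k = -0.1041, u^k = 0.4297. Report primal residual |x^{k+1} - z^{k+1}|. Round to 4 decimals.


ADMM iteration with rho = 5.0, z^k = -0.1041, u^k = 0.4297
Step 1: x-update.
Minimize 2*x^2 - 6*x + (5.0/2)*(x + 0.1041 + 0.4297)^2
FOC: (2*2 + 5.0)*x = 6 + 5.0*(-0.1041 - 0.4297)
x^{k+1} = 0.3701
Step 2: z-update.
Minimize 2*z^2 + 10*z + (5.0/2)*(0.3701 - z + 0.4297)^2
FOC: (2*2 + 5.0)*z = -10 + 5.0*(0.3701 + 0.4297)
z^{k+1} = -0.6668
Step 3: u-update.
u^{k+1} = 0.4297 + 0.3701 + 0.6668 = 1.4666
Step 4: Primal residual = |0.3701 + 0.6668| = 1.0369


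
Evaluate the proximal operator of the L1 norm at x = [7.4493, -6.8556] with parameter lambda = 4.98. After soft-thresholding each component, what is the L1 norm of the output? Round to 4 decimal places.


Soft-thresholding with lambda = 4.98:
prox(7.4493) = sign(7.4493)*max(|7.4493| - 4.98, 0) = 2.4693
prox(-6.8556) = sign(-6.8556)*max(|-6.8556| - 4.98, 0) = -1.8756
prox(x) = [2.4693, -1.8756]
||prox(x)||_1 = 2.4693 + 1.8756 = 4.3449


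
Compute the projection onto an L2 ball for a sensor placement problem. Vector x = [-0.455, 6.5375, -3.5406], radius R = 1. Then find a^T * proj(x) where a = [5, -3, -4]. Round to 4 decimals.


Step 1: Compute ||x|| (intermediates to 6 decimals).
||x|| = sqrt((-0.455)^2 + 6.5375^2 + (-3.5406)^2) = 7.448609
Step 2: Project.
Since ||x|| > R, scale = R/||x|| = 1/7.448609 = 0.134253, proj(x) = scale * x
proj(x) = [-0.061085, 0.877679, -0.475336]
Step 3: Dot product.
a^T * proj(x) = 5*(-0.061085) - 3*0.877679 - 4*(-0.475336) = -1.0371


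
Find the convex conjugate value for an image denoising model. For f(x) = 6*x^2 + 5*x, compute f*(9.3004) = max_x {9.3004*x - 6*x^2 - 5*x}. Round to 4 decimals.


f*(y) = sup_x {y*x - a*x^2 - b*x} = sup_x {(y-b)*x - a*x^2}
FOC: (y - b) - 2a*x = 0 => x* = (y - b)/(2a)
x* = (9.3004 - 5)/(2*6) = 0.3584
f*(9.3004) = (y-b)^2/(4a) = (9.3004 - 5)^2/(4*6)
= 18.4934/24 = 0.7706


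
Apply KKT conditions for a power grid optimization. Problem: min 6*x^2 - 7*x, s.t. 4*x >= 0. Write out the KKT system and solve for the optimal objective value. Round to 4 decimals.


Step 1: Try lambda = 0 (constraint inactive).
Stationarity: 2*6*x - 7 = 0
x* = 7/(2*6) = 7/12 = 0.5833 (rounded; the exact value 7/12 is used below)
Check constraint: 4*0.5833 = 2.3332 >= 0 -- satisfied.
Step 2: Compute optimal value.
f(x*) = 6*(7/12)^2 - 7*(7/12) = -2.0417


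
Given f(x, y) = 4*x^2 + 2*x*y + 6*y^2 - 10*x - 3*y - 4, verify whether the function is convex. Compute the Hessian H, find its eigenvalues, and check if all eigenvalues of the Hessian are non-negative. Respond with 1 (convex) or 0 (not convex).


The Hessian of f(x,y) = 4*x^2 + 2*x*y + 6*y^2 - 10*x - 3*y - 4 is:
H = [[8, 2], [2, 12]]
Trace = 8 + 12 = 20
Determinant = 8*12 - (2)^2 = 92
Discriminant = (20)^2 - 4*92 = 32.0
Eigenvalues: lambda_1 = 7.1716, lambda_2 = 12.8284
The function is convex.

1


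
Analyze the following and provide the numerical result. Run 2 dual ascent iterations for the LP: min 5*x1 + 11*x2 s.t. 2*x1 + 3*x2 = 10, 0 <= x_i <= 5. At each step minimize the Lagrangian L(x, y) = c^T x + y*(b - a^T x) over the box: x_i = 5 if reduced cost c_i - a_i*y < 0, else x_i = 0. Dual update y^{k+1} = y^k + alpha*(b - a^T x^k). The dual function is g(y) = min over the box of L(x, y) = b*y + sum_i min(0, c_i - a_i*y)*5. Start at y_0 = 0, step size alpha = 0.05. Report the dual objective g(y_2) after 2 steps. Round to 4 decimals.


Dual ascent for LP: min 5*x1 + 11*x2, 2*x1 + 3*x2 = 10, 0 <= x_i <= 5
Step 1: y^k = 0.0, reduced costs: (5.0, 11.0)
  x^k = (0.0, 0.0), subgradient = b - a^T x = 10.0
  y^{k+1} = 0.0 + 0.05*10.0 = 0.5
Step 2: y^k = 0.5, reduced costs: (4.0, 9.5)
  x^k = (0.0, 0.0), subgradient = b - a^T x = 10.0
  y^{k+1} = 0.5 + 0.05*10.0 = 1.0
Dual objective at y_2 = 1.0: reduced costs (3.0, 8.0), box minimizer x = (0.0, 0.0)
g(y_2) = b*y + (c1 - a1*y)*x1 + (c2 - a2*y)*x2 = 10*1.0 + 3.0*0.0 + 8.0*0.0 = 10.0 + 0.0 + 0.0 = 10.0


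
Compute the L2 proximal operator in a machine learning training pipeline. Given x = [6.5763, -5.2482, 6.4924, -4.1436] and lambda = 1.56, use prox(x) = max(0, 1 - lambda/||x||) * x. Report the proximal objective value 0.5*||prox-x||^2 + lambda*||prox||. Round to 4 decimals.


Step 1: Compute ||x||.
||x|| = 11.4067
Step 2: Compute scaling factor.
scale = max(0, 1 - 1.56/11.4067) = 0.8632
Step 3: prox(x) = [5.6769, -4.5304, 5.6045, -3.5769]
||prox(x)|| = 9.8467
Step 4: Proximal objective.
0.5*||prox-x||^2 = 1.2168
lambda*||prox|| = 15.3609
Total = 16.5776


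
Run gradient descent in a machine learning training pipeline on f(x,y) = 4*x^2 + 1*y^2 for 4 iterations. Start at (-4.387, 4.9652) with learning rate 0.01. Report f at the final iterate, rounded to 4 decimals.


Gradient descent on f(x,y) = 4*x^2 + 1*y^2.
Starting point: (-4.387, 4.9652), alpha = 0.01
Step 1: grad_x = 2*4*-4.387 = -35.096, grad_y = 2*1*4.9652 = 9.9304
  x_1 = -4.387 - 0.01*-35.096 = -4.036
  y_1 = 4.9652 - 0.01*9.9304 = 4.8659
Step 2: grad_x = 2*4*-4.036 = -32.2883, grad_y = 2*1*4.8659 = 9.7318
  x_2 = -4.036 - 0.01*-32.2883 = -3.7132
  y_2 = 4.8659 - 0.01*9.7318 = 4.7686
Step 3: grad_x = 2*4*-3.7132 = -29.7053, grad_y = 2*1*4.7686 = 9.5372
  x_3 = -3.7132 - 0.01*-29.7053 = -3.4161
  y_3 = 4.7686 - 0.01*9.5372 = 4.6732
Step 4: grad_x = 2*4*-3.4161 = -27.3288, grad_y = 2*1*4.6732 = 9.3464
  x_4 = -3.4161 - 0.01*-27.3288 = -3.1428
  y_4 = 4.6732 - 0.01*9.3464 = 4.5797
f(-3.1428, 4.5797) = 4*(-3.1428)^2 + 1*4.5797^2 = 60.4832


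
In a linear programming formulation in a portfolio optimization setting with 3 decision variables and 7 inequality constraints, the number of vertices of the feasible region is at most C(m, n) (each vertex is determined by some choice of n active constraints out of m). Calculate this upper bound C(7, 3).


Each vertex corresponds to some choice of n active constraints out of m, so the number of vertices is at most C(m, n) = m! / (n!(m-n)!).
m = 7, n = 3
Numerator: 7 * 6 * 5
Denominator: 3! = 6
C(7, 3) = 35


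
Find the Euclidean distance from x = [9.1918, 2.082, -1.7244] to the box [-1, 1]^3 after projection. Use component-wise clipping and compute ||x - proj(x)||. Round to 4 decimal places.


Project each component onto [-1, 1].
clip(9.1918) = 1.0, clip(2.082) = 1.0, clip(-1.7244) = -1.0
Projection = [1.0, 1.0, -1.0]
Squared diffs: [67.1056, 1.1707, 0.5248]
Distance = sqrt(68.8011) = 8.2946


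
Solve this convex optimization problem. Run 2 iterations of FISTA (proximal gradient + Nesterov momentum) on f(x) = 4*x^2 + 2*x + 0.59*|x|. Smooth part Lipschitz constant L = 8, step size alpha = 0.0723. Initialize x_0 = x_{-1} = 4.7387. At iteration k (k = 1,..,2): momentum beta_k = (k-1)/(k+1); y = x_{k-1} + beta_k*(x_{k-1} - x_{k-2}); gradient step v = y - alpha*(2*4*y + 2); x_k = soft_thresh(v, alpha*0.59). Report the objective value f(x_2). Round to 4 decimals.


FISTA on f(x) = 4*x^2 + 2*x + 0.59*|x|
L = 8, alpha = 0.0723
Iteration 1: beta = 0.0, y = 4.7387 + 0.0*(4.7387 - 4.7387) = 4.7387
  grad(y) = 39.9096, v = y - alpha*grad = 1.8532
  prox(v) = soft_thresh(1.8532, 0.0427) = 1.8106
Iteration 2: beta = 0.3333, y = 1.8106 + 0.3333*(1.8106 - 4.7387) = 0.8345
  grad(y) = 8.6763, v = y - alpha*grad = 0.2072
  prox(v) = soft_thresh(0.2072, 0.0427) = 0.1646
f(x_2) = 4*0.1646^2 + 2*0.1646 + 0.59*|0.1646| = 0.5346


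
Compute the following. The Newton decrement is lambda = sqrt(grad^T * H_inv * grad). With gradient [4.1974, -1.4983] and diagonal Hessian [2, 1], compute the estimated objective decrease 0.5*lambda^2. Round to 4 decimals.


Step 1: H is diagonal, so H^(-1) * g = [2.0987, -1.4983].
Step 2: g^T H^(-1) g = sum_i g_i^2 / H_ii
  = (4.1974)^2/2 + (-1.4983)^2/1
  = 8.8091 + 2.2449 = 11.054
Step 3: Objective decrease = 0.5 * g^T H^(-1) g = 5.527


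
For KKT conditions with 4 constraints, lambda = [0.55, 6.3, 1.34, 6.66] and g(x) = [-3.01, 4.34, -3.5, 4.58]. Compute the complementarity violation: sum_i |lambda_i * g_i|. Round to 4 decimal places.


KKT complementary slackness check:
lambda_1 * g_1 = 0.55 * -3.01 = -1.6555
lambda_2 * g_2 = 6.3 * 4.34 = 27.342
lambda_3 * g_3 = 1.34 * -3.5 = -4.69
lambda_4 * g_4 = 6.66 * 4.58 = 30.5028
Total violation = 1.6555 + 27.342 + 4.69 + 30.5028 = 64.1903


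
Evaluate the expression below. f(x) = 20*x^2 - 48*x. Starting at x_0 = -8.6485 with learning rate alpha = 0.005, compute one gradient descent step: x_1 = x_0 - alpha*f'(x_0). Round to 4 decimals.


We compute the gradient at x_0 and apply the update.
f'(x) = 40*x - 48
f'(-8.6485) = 40*-8.6485 - 48 = -393.94
x_1 = -8.6485 - 0.005*-393.94 = -6.6788


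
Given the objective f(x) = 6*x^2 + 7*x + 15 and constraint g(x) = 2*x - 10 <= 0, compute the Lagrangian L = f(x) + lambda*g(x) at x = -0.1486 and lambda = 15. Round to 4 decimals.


Step 1: Evaluate f(x).
f(-0.1486) = 6*(-0.1486)^2 + 7*(-0.1486) + 15 = 14.0923
Step 2: Evaluate g(x).
g(-0.1486) = 2*-0.1486 - 10 = -10.2972
Step 3: Compute Lagrangian.
L = 14.0923 + 15*-10.2972 = -140.3657


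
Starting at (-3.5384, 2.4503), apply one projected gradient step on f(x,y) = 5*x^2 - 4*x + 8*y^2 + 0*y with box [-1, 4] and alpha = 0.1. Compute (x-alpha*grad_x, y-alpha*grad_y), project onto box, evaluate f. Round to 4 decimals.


Step 1: Compute gradient at (-3.5384, 2.4503).
grad_x = 2*5*-3.5384 - 4 = -39.384
grad_y = 2*8*2.4503 + 0 = 39.2048
Step 2: Gradient step.
x_raw = -3.5384 - 0.1*-39.384 = 0.4
y_raw = 2.4503 - 0.1*39.2048 = -1.4702
Step 3: Project onto [-1, 4].
x_proj = clip(0.4) = 0.4
y_proj = clip(-1.4702) = -1.0
Step 4: Evaluate f.
f(0.4, -1.0) = 7.2


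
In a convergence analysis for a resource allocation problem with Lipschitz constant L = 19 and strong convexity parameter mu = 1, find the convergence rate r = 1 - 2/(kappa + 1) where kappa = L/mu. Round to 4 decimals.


Step 1: Compute the condition number.
kappa = L/mu = 19/1 = 19.0
Step 2: Compute the convergence rate.
r = 1 - 2/(kappa + 1) = 1 - 2*mu/(L + mu) = (L - mu)/(L + mu) = 18/20 = 0.9


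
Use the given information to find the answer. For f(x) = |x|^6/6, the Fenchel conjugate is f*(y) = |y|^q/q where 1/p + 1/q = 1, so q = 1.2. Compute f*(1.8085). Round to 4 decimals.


The conjugate exponent q satisfies 1/p + 1/q = 1.
p = 6, so q = 6/(6 - 1) = 1.2
|y|^q = 1.8085^1.2 = 2.036
f*(1.8085) = 2.036 / 1.2 = 1.6967


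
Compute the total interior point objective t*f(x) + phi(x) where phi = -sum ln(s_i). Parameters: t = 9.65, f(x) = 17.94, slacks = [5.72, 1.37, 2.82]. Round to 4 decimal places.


Step 1: Compute log-barrier.
ln values: [1.744, 0.3148, 1.0367]
phi = -(1.744 + 0.3148 + 1.0367) = -3.0955
Step 2: Compute augmented objective.
t*f(x) = 9.65*17.94 = 173.121
Total = 173.121 - 3.0955 = 170.0255


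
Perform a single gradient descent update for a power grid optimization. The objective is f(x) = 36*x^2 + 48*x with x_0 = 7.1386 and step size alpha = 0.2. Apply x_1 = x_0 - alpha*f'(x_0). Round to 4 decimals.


We compute the gradient at x_0 and apply the update.
f'(x) = 72*x + 48
f'(7.1386) = 72*7.1386 + 48 = 561.9792
x_1 = 7.1386 - 0.2*561.9792 = -105.2572
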